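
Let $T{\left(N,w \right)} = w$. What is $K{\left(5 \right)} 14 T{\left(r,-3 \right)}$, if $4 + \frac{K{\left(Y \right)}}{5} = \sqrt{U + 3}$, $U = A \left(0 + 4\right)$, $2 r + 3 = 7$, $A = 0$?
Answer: $840 - 210 \sqrt{3} \approx 476.27$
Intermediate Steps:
$r = 2$ ($r = - \frac{3}{2} + \frac{1}{2} \cdot 7 = - \frac{3}{2} + \frac{7}{2} = 2$)
$U = 0$ ($U = 0 \left(0 + 4\right) = 0 \cdot 4 = 0$)
$K{\left(Y \right)} = -20 + 5 \sqrt{3}$ ($K{\left(Y \right)} = -20 + 5 \sqrt{0 + 3} = -20 + 5 \sqrt{3}$)
$K{\left(5 \right)} 14 T{\left(r,-3 \right)} = \left(-20 + 5 \sqrt{3}\right) 14 \left(-3\right) = \left(-280 + 70 \sqrt{3}\right) \left(-3\right) = 840 - 210 \sqrt{3}$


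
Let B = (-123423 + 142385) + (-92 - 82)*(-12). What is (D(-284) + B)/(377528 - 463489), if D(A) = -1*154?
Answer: -20896/85961 ≈ -0.24309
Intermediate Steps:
D(A) = -154
B = 21050 (B = 18962 - 174*(-12) = 18962 + 2088 = 21050)
(D(-284) + B)/(377528 - 463489) = (-154 + 21050)/(377528 - 463489) = 20896/(-85961) = 20896*(-1/85961) = -20896/85961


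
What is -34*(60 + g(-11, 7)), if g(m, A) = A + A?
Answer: -2516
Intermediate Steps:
g(m, A) = 2*A
-34*(60 + g(-11, 7)) = -34*(60 + 2*7) = -34*(60 + 14) = -34*74 = -2516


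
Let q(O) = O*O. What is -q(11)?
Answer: -121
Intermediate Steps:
q(O) = O**2
-q(11) = -1*11**2 = -1*121 = -121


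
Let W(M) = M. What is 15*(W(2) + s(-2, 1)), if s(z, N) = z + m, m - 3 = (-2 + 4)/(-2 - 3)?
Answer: 39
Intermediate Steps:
m = 13/5 (m = 3 + (-2 + 4)/(-2 - 3) = 3 + 2/(-5) = 3 + 2*(-1/5) = 3 - 2/5 = 13/5 ≈ 2.6000)
s(z, N) = 13/5 + z (s(z, N) = z + 13/5 = 13/5 + z)
15*(W(2) + s(-2, 1)) = 15*(2 + (13/5 - 2)) = 15*(2 + 3/5) = 15*(13/5) = 39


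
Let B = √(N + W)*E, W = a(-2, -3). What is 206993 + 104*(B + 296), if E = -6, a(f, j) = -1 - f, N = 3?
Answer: 236529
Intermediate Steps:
W = 1 (W = -1 - 1*(-2) = -1 + 2 = 1)
B = -12 (B = √(3 + 1)*(-6) = √4*(-6) = 2*(-6) = -12)
206993 + 104*(B + 296) = 206993 + 104*(-12 + 296) = 206993 + 104*284 = 206993 + 29536 = 236529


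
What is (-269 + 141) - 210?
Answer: -338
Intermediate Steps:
(-269 + 141) - 210 = -128 - 210 = -338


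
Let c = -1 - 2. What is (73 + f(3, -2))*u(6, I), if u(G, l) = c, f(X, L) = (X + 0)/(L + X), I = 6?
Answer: -228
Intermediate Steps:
f(X, L) = X/(L + X)
c = -3
u(G, l) = -3
(73 + f(3, -2))*u(6, I) = (73 + 3/(-2 + 3))*(-3) = (73 + 3/1)*(-3) = (73 + 3*1)*(-3) = (73 + 3)*(-3) = 76*(-3) = -228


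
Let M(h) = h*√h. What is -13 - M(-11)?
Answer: -13 + 11*I*√11 ≈ -13.0 + 36.483*I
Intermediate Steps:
M(h) = h^(3/2)
-13 - M(-11) = -13 - (-11)^(3/2) = -13 - (-11)*I*√11 = -13 + 11*I*√11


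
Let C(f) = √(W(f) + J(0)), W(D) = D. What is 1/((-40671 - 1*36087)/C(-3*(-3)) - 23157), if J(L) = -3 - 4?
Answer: 2573/267738737 - 12793*√2/803216211 ≈ -1.2914e-5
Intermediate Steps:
J(L) = -7
C(f) = √(-7 + f) (C(f) = √(f - 7) = √(-7 + f))
1/((-40671 - 1*36087)/C(-3*(-3)) - 23157) = 1/((-40671 - 1*36087)/(√(-7 - 3*(-3))) - 23157) = 1/((-40671 - 36087)/(√(-7 + 9)) - 23157) = 1/(-76758*√2/2 - 23157) = 1/(-38379*√2 - 23157) = 1/(-23157 - 38379*√2)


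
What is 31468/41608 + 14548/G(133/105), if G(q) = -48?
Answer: -18868835/62412 ≈ -302.33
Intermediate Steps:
31468/41608 + 14548/G(133/105) = 31468/41608 + 14548/(-48) = 31468*(1/41608) + 14548*(-1/48) = 7867/10402 - 3637/12 = -18868835/62412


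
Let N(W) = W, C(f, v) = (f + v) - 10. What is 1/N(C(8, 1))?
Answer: -1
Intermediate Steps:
C(f, v) = -10 + f + v
1/N(C(8, 1)) = 1/(-10 + 8 + 1) = 1/(-1) = -1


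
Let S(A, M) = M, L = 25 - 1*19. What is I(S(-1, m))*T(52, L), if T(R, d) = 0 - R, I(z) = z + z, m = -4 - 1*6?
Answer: 1040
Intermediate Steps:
m = -10 (m = -4 - 6 = -10)
L = 6 (L = 25 - 19 = 6)
I(z) = 2*z
T(R, d) = -R
I(S(-1, m))*T(52, L) = (2*(-10))*(-1*52) = -20*(-52) = 1040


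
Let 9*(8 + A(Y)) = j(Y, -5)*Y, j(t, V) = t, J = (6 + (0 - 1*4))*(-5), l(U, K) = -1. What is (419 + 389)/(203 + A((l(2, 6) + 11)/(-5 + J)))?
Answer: 65448/15799 ≈ 4.1425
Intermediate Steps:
J = -10 (J = (6 + (0 - 4))*(-5) = (6 - 4)*(-5) = 2*(-5) = -10)
A(Y) = -8 + Y²/9 (A(Y) = -8 + (Y*Y)/9 = -8 + Y²/9)
(419 + 389)/(203 + A((l(2, 6) + 11)/(-5 + J))) = (419 + 389)/(203 + (-8 + ((-1 + 11)/(-5 - 10))²/9)) = 808/(203 + (-8 + (10/(-15))²/9)) = 808/(203 + (-8 + (10*(-1/15))²/9)) = 808/(203 + (-8 + (-⅔)²/9)) = 808/(203 + (-8 + (⅑)*(4/9))) = 808/(203 + (-8 + 4/81)) = 808/(203 - 644/81) = 808/(15799/81) = 808*(81/15799) = 65448/15799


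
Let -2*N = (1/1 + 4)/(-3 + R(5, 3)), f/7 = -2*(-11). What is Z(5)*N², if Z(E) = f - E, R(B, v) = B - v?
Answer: 3725/4 ≈ 931.25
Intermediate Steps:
f = 154 (f = 7*(-2*(-11)) = 7*22 = 154)
N = 5/2 (N = -(1/1 + 4)/(2*(-3 + (5 - 1*3))) = -(1*1 + 4)/(2*(-3 + (5 - 3))) = -(1 + 4)/(2*(-3 + 2)) = -5/(2*(-1)) = -5*(-1)/2 = -½*(-5) = 5/2 ≈ 2.5000)
Z(E) = 154 - E
Z(5)*N² = (154 - 1*5)*(5/2)² = (154 - 5)*(25/4) = 149*(25/4) = 3725/4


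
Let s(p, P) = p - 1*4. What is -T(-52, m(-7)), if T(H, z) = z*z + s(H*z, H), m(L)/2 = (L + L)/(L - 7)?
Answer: 104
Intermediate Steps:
s(p, P) = -4 + p (s(p, P) = p - 4 = -4 + p)
m(L) = 4*L/(-7 + L) (m(L) = 2*((L + L)/(L - 7)) = 2*((2*L)/(-7 + L)) = 2*(2*L/(-7 + L)) = 4*L/(-7 + L))
T(H, z) = -4 + z² + H*z (T(H, z) = z*z + (-4 + H*z) = z² + (-4 + H*z) = -4 + z² + H*z)
-T(-52, m(-7)) = -(-4 + (4*(-7)/(-7 - 7))² - 208*(-7)/(-7 - 7)) = -(-4 + (4*(-7)/(-14))² - 208*(-7)/(-14)) = -(-4 + (4*(-7)*(-1/14))² - 208*(-7)*(-1)/14) = -(-4 + 2² - 52*2) = -(-4 + 4 - 104) = -1*(-104) = 104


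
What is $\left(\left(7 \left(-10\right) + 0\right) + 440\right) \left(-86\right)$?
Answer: $-31820$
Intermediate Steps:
$\left(\left(7 \left(-10\right) + 0\right) + 440\right) \left(-86\right) = \left(\left(-70 + 0\right) + 440\right) \left(-86\right) = \left(-70 + 440\right) \left(-86\right) = 370 \left(-86\right) = -31820$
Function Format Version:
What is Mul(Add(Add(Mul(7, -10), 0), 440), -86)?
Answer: -31820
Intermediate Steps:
Mul(Add(Add(Mul(7, -10), 0), 440), -86) = Mul(Add(Add(-70, 0), 440), -86) = Mul(Add(-70, 440), -86) = Mul(370, -86) = -31820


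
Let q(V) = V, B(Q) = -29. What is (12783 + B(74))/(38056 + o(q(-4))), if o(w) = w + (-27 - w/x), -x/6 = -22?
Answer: 210441/627413 ≈ 0.33541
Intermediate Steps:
x = 132 (x = -6*(-22) = 132)
o(w) = -27 + 131*w/132 (o(w) = w + (-27 - w/132) = -27 + 131*w/132)
(12783 + B(74))/(38056 + o(q(-4))) = (12783 - 29)/(38056 + (-27 + (131/132)*(-4))) = 12754/(38056 + (-27 - 131/33)) = 12754/(38056 - 1022/33) = 12754/(1254826/33) = 12754*(33/1254826) = 210441/627413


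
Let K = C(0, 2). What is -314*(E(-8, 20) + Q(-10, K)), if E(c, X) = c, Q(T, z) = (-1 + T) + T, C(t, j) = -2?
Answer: 9106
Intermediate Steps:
K = -2
Q(T, z) = -1 + 2*T
-314*(E(-8, 20) + Q(-10, K)) = -314*(-8 + (-1 + 2*(-10))) = -314*(-8 + (-1 - 20)) = -314*(-8 - 21) = -314*(-29) = 9106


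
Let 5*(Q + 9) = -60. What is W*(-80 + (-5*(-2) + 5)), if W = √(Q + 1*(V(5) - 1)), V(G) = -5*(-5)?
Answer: -65*√3 ≈ -112.58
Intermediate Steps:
V(G) = 25
Q = -21 (Q = -9 + (⅕)*(-60) = -9 - 12 = -21)
W = √3 (W = √(-21 + 1*(25 - 1)) = √(-21 + 1*24) = √(-21 + 24) = √3 ≈ 1.7320)
W*(-80 + (-5*(-2) + 5)) = √3*(-80 + (-5*(-2) + 5)) = √3*(-80 + (10 + 5)) = √3*(-80 + 15) = √3*(-65) = -65*√3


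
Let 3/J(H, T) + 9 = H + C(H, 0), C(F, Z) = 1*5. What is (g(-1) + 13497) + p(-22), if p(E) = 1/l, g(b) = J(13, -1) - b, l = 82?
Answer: 3320593/246 ≈ 13498.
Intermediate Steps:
C(F, Z) = 5
J(H, T) = 3/(-4 + H) (J(H, T) = 3/(-9 + (H + 5)) = 3/(-9 + (5 + H)) = 3/(-4 + H))
g(b) = ⅓ - b (g(b) = 3/(-4 + 13) - b = 3/9 - b = 3*(⅑) - b = ⅓ - b)
p(E) = 1/82
(g(-1) + 13497) + p(-22) = ((⅓ - 1*(-1)) + 13497) + 1/82 = ((⅓ + 1) + 13497) + 1/82 = (4/3 + 13497) + 1/82 = 40495/3 + 1/82 = 3320593/246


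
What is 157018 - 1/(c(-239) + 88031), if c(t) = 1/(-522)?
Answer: 7215319555736/45952181 ≈ 1.5702e+5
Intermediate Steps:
c(t) = -1/522
157018 - 1/(c(-239) + 88031) = 157018 - 1/(-1/522 + 88031) = 157018 - 1/45952181/522 = 157018 - 1*522/45952181 = 157018 - 522/45952181 = 7215319555736/45952181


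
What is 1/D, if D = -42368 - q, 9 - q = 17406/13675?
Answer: -13675/579488069 ≈ -2.3598e-5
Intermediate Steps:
q = 105669/13675 (q = 9 - 17406/13675 = 105669/13675 ≈ 7.7272)
D = -579488069/13675 (D = -42368 - 1*105669/13675 = -42368 - 105669/13675 = -579488069/13675 ≈ -42376.)
1/D = 1/(-579488069/13675) = -13675/579488069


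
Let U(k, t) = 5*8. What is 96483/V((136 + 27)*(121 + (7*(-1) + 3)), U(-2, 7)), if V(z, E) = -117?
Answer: -32161/39 ≈ -824.64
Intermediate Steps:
U(k, t) = 40
96483/V((136 + 27)*(121 + (7*(-1) + 3)), U(-2, 7)) = 96483/(-117) = 96483*(-1/117) = -32161/39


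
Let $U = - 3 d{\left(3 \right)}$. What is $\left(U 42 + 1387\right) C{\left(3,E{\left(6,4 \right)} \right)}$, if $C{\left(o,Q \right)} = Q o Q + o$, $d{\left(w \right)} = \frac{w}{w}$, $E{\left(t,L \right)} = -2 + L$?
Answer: $18915$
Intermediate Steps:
$d{\left(w \right)} = 1$
$U = -3$ ($U = \left(-3\right) 1 = -3$)
$C{\left(o,Q \right)} = o + o Q^{2}$ ($C{\left(o,Q \right)} = o Q^{2} + o = o + o Q^{2}$)
$\left(U 42 + 1387\right) C{\left(3,E{\left(6,4 \right)} \right)} = \left(\left(-3\right) 42 + 1387\right) 3 \left(1 + \left(-2 + 4\right)^{2}\right) = \left(-126 + 1387\right) 3 \left(1 + 2^{2}\right) = 1261 \cdot 3 \left(1 + 4\right) = 1261 \cdot 3 \cdot 5 = 1261 \cdot 15 = 18915$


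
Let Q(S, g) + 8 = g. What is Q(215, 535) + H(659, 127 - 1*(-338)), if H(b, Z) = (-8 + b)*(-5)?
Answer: -2728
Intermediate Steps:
Q(S, g) = -8 + g
H(b, Z) = 40 - 5*b
Q(215, 535) + H(659, 127 - 1*(-338)) = (-8 + 535) + (40 - 5*659) = 527 + (40 - 3295) = 527 - 3255 = -2728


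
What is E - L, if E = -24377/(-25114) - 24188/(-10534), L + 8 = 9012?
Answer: -1190575921377/132275438 ≈ -9000.7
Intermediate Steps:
L = 9004 (L = -8 + 9012 = 9004)
E = 432122375/132275438 (E = -24377*(-1/25114) - 24188*(-1/10534) = 24377/25114 + 12094/5267 = 432122375/132275438 ≈ 3.2668)
E - L = 432122375/132275438 - 1*9004 = 432122375/132275438 - 9004 = -1190575921377/132275438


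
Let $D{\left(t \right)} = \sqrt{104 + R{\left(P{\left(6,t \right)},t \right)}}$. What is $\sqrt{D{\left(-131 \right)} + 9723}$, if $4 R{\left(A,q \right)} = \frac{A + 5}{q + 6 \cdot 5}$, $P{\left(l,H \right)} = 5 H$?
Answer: $\frac{\sqrt{396737292 + 202 \sqrt{4309266}}}{202} \approx 98.657$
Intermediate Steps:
$R{\left(A,q \right)} = \frac{5 + A}{4 \left(30 + q\right)}$ ($R{\left(A,q \right)} = \frac{\left(A + 5\right) \frac{1}{q + 6 \cdot 5}}{4} = \frac{\left(5 + A\right) \frac{1}{q + 30}}{4} = \frac{\left(5 + A\right) \frac{1}{30 + q}}{4} = \frac{\frac{1}{30 + q} \left(5 + A\right)}{4} = \frac{5 + A}{4 \left(30 + q\right)}$)
$D{\left(t \right)} = \sqrt{104 + \frac{5 + 5 t}{4 \left(30 + t\right)}}$
$\sqrt{D{\left(-131 \right)} + 9723} = \sqrt{\frac{\sqrt{\frac{12485 + 421 \left(-131\right)}{30 - 131}}}{2} + 9723} = \sqrt{\frac{\sqrt{\frac{12485 - 55151}{-101}}}{2} + 9723} = \sqrt{\frac{\sqrt{\left(- \frac{1}{101}\right) \left(-42666\right)}}{2} + 9723} = \sqrt{\frac{\sqrt{\frac{42666}{101}}}{2} + 9723} = \sqrt{\frac{\frac{1}{101} \sqrt{4309266}}{2} + 9723} = \sqrt{\frac{\sqrt{4309266}}{202} + 9723} = \sqrt{9723 + \frac{\sqrt{4309266}}{202}}$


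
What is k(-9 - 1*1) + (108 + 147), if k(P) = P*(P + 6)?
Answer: 295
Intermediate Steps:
k(P) = P*(6 + P)
k(-9 - 1*1) + (108 + 147) = (-9 - 1*1)*(6 + (-9 - 1*1)) + (108 + 147) = (-9 - 1)*(6 + (-9 - 1)) + 255 = -10*(6 - 10) + 255 = -10*(-4) + 255 = 40 + 255 = 295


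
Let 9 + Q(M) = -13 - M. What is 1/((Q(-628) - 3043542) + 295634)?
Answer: -1/2747302 ≈ -3.6399e-7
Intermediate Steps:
Q(M) = -22 - M (Q(M) = -9 + (-13 - M) = -22 - M)
1/((Q(-628) - 3043542) + 295634) = 1/(((-22 - 1*(-628)) - 3043542) + 295634) = 1/(((-22 + 628) - 3043542) + 295634) = 1/((606 - 3043542) + 295634) = 1/(-3042936 + 295634) = 1/(-2747302) = -1/2747302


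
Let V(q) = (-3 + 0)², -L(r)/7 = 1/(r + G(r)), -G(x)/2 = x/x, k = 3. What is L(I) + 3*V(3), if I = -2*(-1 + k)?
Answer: 169/6 ≈ 28.167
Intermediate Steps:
G(x) = -2 (G(x) = -2*x/x = -2*1 = -2)
I = -4 (I = -2*(-1 + 3) = -2*2 = -4)
L(r) = -7/(-2 + r) (L(r) = -7/(r - 2) = -7/(-2 + r))
V(q) = 9 (V(q) = (-3)² = 9)
L(I) + 3*V(3) = -7/(-2 - 4) + 3*9 = -7/(-6) + 27 = -7*(-⅙) + 27 = 7/6 + 27 = 169/6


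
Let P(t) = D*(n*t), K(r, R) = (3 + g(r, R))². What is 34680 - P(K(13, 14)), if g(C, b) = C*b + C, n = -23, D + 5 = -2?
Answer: -6277164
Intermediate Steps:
D = -7 (D = -5 - 2 = -7)
g(C, b) = C + C*b
K(r, R) = (3 + r*(1 + R))²
P(t) = 161*t (P(t) = -(-161)*t = 161*t)
34680 - P(K(13, 14)) = 34680 - 161*(3 + 13*(1 + 14))² = 34680 - 161*(3 + 13*15)² = 34680 - 161*(3 + 195)² = 34680 - 161*198² = 34680 - 161*39204 = 34680 - 1*6311844 = 34680 - 6311844 = -6277164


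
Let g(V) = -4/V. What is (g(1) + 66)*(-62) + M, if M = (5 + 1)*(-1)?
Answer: -3850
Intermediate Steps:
M = -6 (M = 6*(-1) = -6)
(g(1) + 66)*(-62) + M = (-4/1 + 66)*(-62) - 6 = (-4*1 + 66)*(-62) - 6 = (-4 + 66)*(-62) - 6 = 62*(-62) - 6 = -3844 - 6 = -3850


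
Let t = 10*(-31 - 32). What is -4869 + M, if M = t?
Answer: -5499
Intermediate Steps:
t = -630 (t = 10*(-63) = -630)
M = -630
-4869 + M = -4869 - 630 = -5499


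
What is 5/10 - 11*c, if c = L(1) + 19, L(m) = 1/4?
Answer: -845/4 ≈ -211.25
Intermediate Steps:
L(m) = ¼
c = 77/4 (c = ¼ + 19 = 77/4 ≈ 19.250)
5/10 - 11*c = 5/10 - 11*77/4 = 5*(⅒) - 847/4 = ½ - 847/4 = -845/4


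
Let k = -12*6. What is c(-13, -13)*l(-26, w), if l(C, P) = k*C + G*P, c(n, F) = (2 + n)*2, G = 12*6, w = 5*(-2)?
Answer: -25344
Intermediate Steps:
w = -10
G = 72
c(n, F) = 4 + 2*n
k = -72
l(C, P) = -72*C + 72*P
c(-13, -13)*l(-26, w) = (4 + 2*(-13))*(-72*(-26) + 72*(-10)) = (4 - 26)*(1872 - 720) = -22*1152 = -25344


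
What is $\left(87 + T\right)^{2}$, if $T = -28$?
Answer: $3481$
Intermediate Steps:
$\left(87 + T\right)^{2} = \left(87 - 28\right)^{2} = 59^{2} = 3481$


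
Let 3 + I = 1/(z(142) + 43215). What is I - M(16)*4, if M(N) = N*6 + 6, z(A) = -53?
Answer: -17739581/43162 ≈ -411.00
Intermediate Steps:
M(N) = 6 + 6*N (M(N) = 6*N + 6 = 6 + 6*N)
I = -129485/43162 (I = -3 + 1/(-53 + 43215) = -3 + 1/43162 = -129485/43162 ≈ -3.0000)
I - M(16)*4 = -129485/43162 - (6 + 6*16)*4 = -129485/43162 - (6 + 96)*4 = -129485/43162 - 102*4 = -129485/43162 - 1*408 = -129485/43162 - 408 = -17739581/43162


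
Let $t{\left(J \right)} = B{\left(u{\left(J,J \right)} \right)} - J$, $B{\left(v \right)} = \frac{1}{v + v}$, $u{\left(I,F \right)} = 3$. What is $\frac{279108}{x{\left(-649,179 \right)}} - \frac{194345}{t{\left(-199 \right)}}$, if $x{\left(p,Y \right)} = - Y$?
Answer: $- \frac{108452118}{42781} \approx -2535.1$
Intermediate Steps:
$B{\left(v \right)} = \frac{1}{2 v}$
$t{\left(J \right)} = \frac{1}{6} - J$ ($t{\left(J \right)} = \frac{1}{2 \cdot 3} - J = \frac{1}{2} \cdot \frac{1}{3} - J = \frac{1}{6} - J$)
$\frac{279108}{x{\left(-649,179 \right)}} - \frac{194345}{t{\left(-199 \right)}} = \frac{279108}{\left(-1\right) 179} - \frac{194345}{\frac{1}{6} - -199} = \frac{279108}{-179} - \frac{194345}{\frac{1}{6} + 199} = 279108 \left(- \frac{1}{179}\right) - \frac{194345}{\frac{1195}{6}} = - \frac{279108}{179} - \frac{233214}{239} = - \frac{108452118}{42781}$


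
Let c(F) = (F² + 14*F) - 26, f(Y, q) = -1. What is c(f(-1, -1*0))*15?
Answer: -585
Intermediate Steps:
c(F) = -26 + F² + 14*F
c(f(-1, -1*0))*15 = (-26 + (-1)² + 14*(-1))*15 = (-26 + 1 - 14)*15 = -39*15 = -585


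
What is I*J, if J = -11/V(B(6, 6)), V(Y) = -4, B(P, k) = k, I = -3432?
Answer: -9438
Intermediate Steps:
I = -3432 (I = -572*6 = -3432)
J = 11/4 (J = -11/(-4) = -11*(-¼) = 11/4 ≈ 2.7500)
I*J = -3432*11/4 = -9438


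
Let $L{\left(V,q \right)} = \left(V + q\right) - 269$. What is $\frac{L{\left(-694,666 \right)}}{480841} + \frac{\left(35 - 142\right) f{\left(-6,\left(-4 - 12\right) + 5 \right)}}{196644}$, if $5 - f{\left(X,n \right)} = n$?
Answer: $- \frac{220400765}{23638624401} \approx -0.0093238$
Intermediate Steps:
$L{\left(V,q \right)} = -269 + V + q$
$f{\left(X,n \right)} = 5 - n$
$\frac{L{\left(-694,666 \right)}}{480841} + \frac{\left(35 - 142\right) f{\left(-6,\left(-4 - 12\right) + 5 \right)}}{196644} = \frac{-269 - 694 + 666}{480841} + \frac{\left(35 - 142\right) \left(5 - \left(\left(-4 - 12\right) + 5\right)\right)}{196644} = \left(-297\right) \frac{1}{480841} + \left(35 - 142\right) \left(5 - \left(-16 + 5\right)\right) \frac{1}{196644} = - \frac{297}{480841} + - 107 \left(5 - -11\right) \frac{1}{196644} = - \frac{297}{480841} + - 107 \left(5 + 11\right) \frac{1}{196644} = - \frac{297}{480841} + \left(-107\right) 16 \cdot \frac{1}{196644} = - \frac{297}{480841} - \frac{428}{49161} = - \frac{220400765}{23638624401}$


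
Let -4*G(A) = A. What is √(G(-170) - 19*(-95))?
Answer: √7390/2 ≈ 42.983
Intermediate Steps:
G(A) = -A/4
√(G(-170) - 19*(-95)) = √(-¼*(-170) - 19*(-95)) = √(85/2 + 1805) = √(3695/2) = √7390/2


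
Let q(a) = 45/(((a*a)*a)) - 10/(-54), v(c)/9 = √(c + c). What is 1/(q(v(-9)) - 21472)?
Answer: -821592197064/17641075508655073 - 21870*I*√2/17641075508655073 ≈ -4.6573e-5 - 1.7532e-12*I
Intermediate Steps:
v(c) = 9*√2*√c (v(c) = 9*√(c + c) = 9*√(2*c) = 9*(√2*√c) = 9*√2*√c)
q(a) = 5/27 + 45/a³ (q(a) = 45/((a²*a)) - 10*(-1/54) = 45/(a³) + 5/27 = 45/a³ + 5/27 = 5/27 + 45/a³)
1/(q(v(-9)) - 21472) = 1/((5/27 + 45/(9*√2*√(-9))³) - 21472) = 1/((5/27 + 45/(9*√2*(3*I))³) - 21472) = 1/((5/27 + 45/(27*I*√2)³) - 21472) = 1/((5/27 + 45*(I*√2/78732)) - 21472) = 1/((5/27 + 5*I*√2/8748) - 21472) = 1/(-579739/27 + 5*I*√2/8748)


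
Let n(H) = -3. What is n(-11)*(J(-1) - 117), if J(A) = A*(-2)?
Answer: 345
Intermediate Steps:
J(A) = -2*A
n(-11)*(J(-1) - 117) = -3*(-2*(-1) - 117) = -3*(2 - 117) = -3*(-115) = 345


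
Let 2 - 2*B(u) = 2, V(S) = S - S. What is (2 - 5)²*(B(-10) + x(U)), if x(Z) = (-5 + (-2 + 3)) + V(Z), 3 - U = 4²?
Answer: -36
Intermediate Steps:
V(S) = 0
B(u) = 0 (B(u) = 1 - ½*2 = 1 - 1 = 0)
U = -13 (U = 3 - 1*4² = 3 - 1*16 = 3 - 16 = -13)
x(Z) = -4 (x(Z) = (-5 + (-2 + 3)) + 0 = (-5 + 1) + 0 = -4 + 0 = -4)
(2 - 5)²*(B(-10) + x(U)) = (2 - 5)²*(0 - 4) = (-3)²*(-4) = 9*(-4) = -36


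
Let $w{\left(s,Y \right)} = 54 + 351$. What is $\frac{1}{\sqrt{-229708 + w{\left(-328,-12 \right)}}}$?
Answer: $- \frac{i \sqrt{229303}}{229303} \approx - 0.0020883 i$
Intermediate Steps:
$w{\left(s,Y \right)} = 405$
$\frac{1}{\sqrt{-229708 + w{\left(-328,-12 \right)}}} = \frac{1}{\sqrt{-229708 + 405}} = \frac{1}{\sqrt{-229303}} = \frac{1}{i \sqrt{229303}} = - \frac{i \sqrt{229303}}{229303}$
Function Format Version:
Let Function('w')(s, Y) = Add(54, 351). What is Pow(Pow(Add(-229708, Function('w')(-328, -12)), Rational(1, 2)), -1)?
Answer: Mul(Rational(-1, 229303), I, Pow(229303, Rational(1, 2))) ≈ Mul(-0.0020883, I)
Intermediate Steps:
Function('w')(s, Y) = 405
Pow(Pow(Add(-229708, Function('w')(-328, -12)), Rational(1, 2)), -1) = Pow(Pow(Add(-229708, 405), Rational(1, 2)), -1) = Pow(Pow(-229303, Rational(1, 2)), -1) = Pow(Mul(I, Pow(229303, Rational(1, 2))), -1) = Mul(Rational(-1, 229303), I, Pow(229303, Rational(1, 2)))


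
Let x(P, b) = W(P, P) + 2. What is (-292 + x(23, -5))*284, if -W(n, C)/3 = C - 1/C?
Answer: -2344136/23 ≈ -1.0192e+5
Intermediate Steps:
W(n, C) = -3*C + 3/C (W(n, C) = -3*(C - 1/C) = -3*C + 3/C)
x(P, b) = 2 - 3*P + 3/P (x(P, b) = (-3*P + 3/P) + 2 = 2 - 3*P + 3/P)
(-292 + x(23, -5))*284 = (-292 + (2 - 3*23 + 3/23))*284 = (-292 + (2 - 69 + 3*(1/23)))*284 = (-292 + (2 - 69 + 3/23))*284 = (-292 - 1538/23)*284 = -8254/23*284 = -2344136/23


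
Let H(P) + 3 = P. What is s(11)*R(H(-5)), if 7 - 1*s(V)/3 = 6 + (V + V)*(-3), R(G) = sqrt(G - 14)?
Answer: 201*I*sqrt(22) ≈ 942.77*I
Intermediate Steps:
H(P) = -3 + P
R(G) = sqrt(-14 + G)
s(V) = 3 + 18*V (s(V) = 21 - 3*(6 + (V + V)*(-3)) = 21 - 3*(6 + (2*V)*(-3)) = 21 - 3*(6 - 6*V) = 21 + (-18 + 18*V) = 3 + 18*V)
s(11)*R(H(-5)) = (3 + 18*11)*sqrt(-14 + (-3 - 5)) = (3 + 198)*sqrt(-14 - 8) = 201*sqrt(-22) = 201*(I*sqrt(22)) = 201*I*sqrt(22)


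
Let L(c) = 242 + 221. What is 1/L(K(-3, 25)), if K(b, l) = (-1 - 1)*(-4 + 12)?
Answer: 1/463 ≈ 0.0021598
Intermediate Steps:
K(b, l) = -16 (K(b, l) = -2*8 = -16)
L(c) = 463
1/L(K(-3, 25)) = 1/463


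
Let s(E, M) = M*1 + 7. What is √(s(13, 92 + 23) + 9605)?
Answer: √9727 ≈ 98.625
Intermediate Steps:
s(E, M) = 7 + M (s(E, M) = M + 7 = 7 + M)
√(s(13, 92 + 23) + 9605) = √((7 + (92 + 23)) + 9605) = √((7 + 115) + 9605) = √(122 + 9605) = √9727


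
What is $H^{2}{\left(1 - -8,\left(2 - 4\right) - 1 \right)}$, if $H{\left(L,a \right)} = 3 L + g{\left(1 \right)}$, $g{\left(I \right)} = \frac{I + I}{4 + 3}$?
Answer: $\frac{36481}{49} \approx 744.51$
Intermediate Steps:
$g{\left(I \right)} = \frac{2 I}{7}$
$H{\left(L,a \right)} = \frac{2}{7} + 3 L$ ($H{\left(L,a \right)} = 3 L + \frac{2}{7} \cdot 1 = 3 L + \frac{2}{7} = \frac{2}{7} + 3 L$)
$H^{2}{\left(1 - -8,\left(2 - 4\right) - 1 \right)} = \left(\frac{2}{7} + 3 \left(1 - -8\right)\right)^{2} = \left(\frac{2}{7} + 3 \left(1 + 8\right)\right)^{2} = \left(\frac{2}{7} + 3 \cdot 9\right)^{2} = \left(\frac{2}{7} + 27\right)^{2} = \left(\frac{191}{7}\right)^{2} = \frac{36481}{49}$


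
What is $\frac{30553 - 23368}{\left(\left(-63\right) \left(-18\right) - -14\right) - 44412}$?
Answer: $- \frac{7185}{43264} \approx -0.16607$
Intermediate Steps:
$\frac{30553 - 23368}{\left(\left(-63\right) \left(-18\right) - -14\right) - 44412} = \frac{7185}{\left(1134 + 14\right) - 44412} = \frac{7185}{1148 - 44412} = \frac{7185}{-43264} = 7185 \left(- \frac{1}{43264}\right) = - \frac{7185}{43264}$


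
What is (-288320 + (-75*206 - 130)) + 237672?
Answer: -66228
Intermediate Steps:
(-288320 + (-75*206 - 130)) + 237672 = (-288320 + (-15450 - 130)) + 237672 = (-288320 - 15580) + 237672 = -303900 + 237672 = -66228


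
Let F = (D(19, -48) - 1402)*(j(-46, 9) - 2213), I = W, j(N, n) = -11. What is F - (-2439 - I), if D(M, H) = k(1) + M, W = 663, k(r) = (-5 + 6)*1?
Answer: 3076670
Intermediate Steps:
k(r) = 1 (k(r) = 1*1 = 1)
D(M, H) = 1 + M
I = 663
F = 3073568 (F = ((1 + 19) - 1402)*(-11 - 2213) = (20 - 1402)*(-2224) = -1382*(-2224) = 3073568)
F - (-2439 - I) = 3073568 - (-2439 - 1*663) = 3073568 - (-2439 - 663) = 3073568 - 1*(-3102) = 3073568 + 3102 = 3076670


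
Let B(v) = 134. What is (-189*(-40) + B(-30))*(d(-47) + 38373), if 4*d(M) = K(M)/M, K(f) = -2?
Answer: 13876371361/47 ≈ 2.9524e+8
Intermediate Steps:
d(M) = -1/(2*M) (d(M) = (-2/M)/4 = -1/(2*M))
(-189*(-40) + B(-30))*(d(-47) + 38373) = (-189*(-40) + 134)*(-1/2/(-47) + 38373) = (7560 + 134)*(-1/2*(-1/47) + 38373) = 7694*(1/94 + 38373) = 7694*(3607063/94) = 13876371361/47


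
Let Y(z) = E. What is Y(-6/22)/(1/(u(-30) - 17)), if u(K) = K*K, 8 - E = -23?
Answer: 27373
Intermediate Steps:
E = 31 (E = 8 - 1*(-23) = 8 + 23 = 31)
Y(z) = 31
u(K) = K²
Y(-6/22)/(1/(u(-30) - 17)) = 31/(1/((-30)² - 17)) = 31/(1/(900 - 17)) = 31/(1/883) = 31*883 = 27373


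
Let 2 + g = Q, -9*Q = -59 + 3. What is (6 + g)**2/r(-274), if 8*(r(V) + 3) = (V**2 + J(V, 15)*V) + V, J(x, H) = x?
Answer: 33856/6069087 ≈ 0.0055784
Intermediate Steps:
Q = 56/9 (Q = -(-59 + 3)/9 = -1/9*(-56) = 56/9 ≈ 6.2222)
g = 38/9 (g = -2 + 56/9 = 38/9 ≈ 4.2222)
r(V) = -3 + V**2/4 + V/8 (r(V) = -3 + ((V**2 + V*V) + V)/8 = -3 + ((V**2 + V**2) + V)/8 = -3 + (2*V**2 + V)/8 = -3 + (V + 2*V**2)/8 = -3 + (V**2/4 + V/8) = -3 + V**2/4 + V/8)
(6 + g)**2/r(-274) = (6 + 38/9)**2/(-3 + (1/4)*(-274)**2 + (1/8)*(-274)) = (92/9)**2/(-3 + (1/4)*75076 - 137/4) = 8464/(81*(-3 + 18769 - 137/4)) = 8464/(81*(74927/4)) = (8464/81)*(4/74927) = 33856/6069087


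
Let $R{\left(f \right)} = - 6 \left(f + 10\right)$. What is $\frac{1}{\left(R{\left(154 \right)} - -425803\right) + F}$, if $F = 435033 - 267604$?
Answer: $\frac{1}{592248} \approx 1.6885 \cdot 10^{-6}$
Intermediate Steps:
$R{\left(f \right)} = -60 - 6 f$ ($R{\left(f \right)} = - 6 \left(10 + f\right) = -60 - 6 f$)
$F = 167429$
$\frac{1}{\left(R{\left(154 \right)} - -425803\right) + F} = \frac{1}{\left(\left(-60 - 924\right) - -425803\right) + 167429} = \frac{1}{\left(\left(-60 - 924\right) + 425803\right) + 167429} = \frac{1}{\left(-984 + 425803\right) + 167429} = \frac{1}{424819 + 167429} = \frac{1}{592248}$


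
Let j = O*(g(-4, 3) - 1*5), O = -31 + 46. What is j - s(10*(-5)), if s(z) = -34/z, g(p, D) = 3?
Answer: -767/25 ≈ -30.680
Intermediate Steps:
O = 15
j = -30 (j = 15*(3 - 1*5) = 15*(3 - 5) = 15*(-2) = -30)
j - s(10*(-5)) = -30 - (-34)/(10*(-5)) = -30 - (-34)/(-50) = -30 - (-34)*(-1)/50 = -30 - 1*17/25 = -30 - 17/25 = -767/25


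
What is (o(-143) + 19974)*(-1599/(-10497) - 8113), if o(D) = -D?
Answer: -571058341918/3499 ≈ -1.6321e+8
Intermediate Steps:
(o(-143) + 19974)*(-1599/(-10497) - 8113) = (-1*(-143) + 19974)*(-1599/(-10497) - 8113) = (143 + 19974)*(-1599*(-1/10497) - 8113) = 20117*(533/3499 - 8113) = 20117*(-28386854/3499) = -571058341918/3499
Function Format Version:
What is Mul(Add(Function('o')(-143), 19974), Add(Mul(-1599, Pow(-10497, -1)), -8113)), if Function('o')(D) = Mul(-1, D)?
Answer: Rational(-571058341918, 3499) ≈ -1.6321e+8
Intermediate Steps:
Mul(Add(Function('o')(-143), 19974), Add(Mul(-1599, Pow(-10497, -1)), -8113)) = Mul(Add(Mul(-1, -143), 19974), Add(Mul(-1599, Pow(-10497, -1)), -8113)) = Mul(Add(143, 19974), Add(Mul(-1599, Rational(-1, 10497)), -8113)) = Mul(20117, Add(Rational(533, 3499), -8113)) = Mul(20117, Rational(-28386854, 3499)) = Rational(-571058341918, 3499)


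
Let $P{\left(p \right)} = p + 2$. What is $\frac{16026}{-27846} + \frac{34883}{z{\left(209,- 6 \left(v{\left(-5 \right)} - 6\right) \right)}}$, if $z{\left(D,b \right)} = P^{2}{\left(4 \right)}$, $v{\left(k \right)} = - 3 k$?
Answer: $\frac{53931949}{55692} \approx 968.4$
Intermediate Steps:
$P{\left(p \right)} = 2 + p$
$z{\left(D,b \right)} = 36$ ($z{\left(D,b \right)} = \left(2 + 4\right)^{2} = 6^{2} = 36$)
$\frac{16026}{-27846} + \frac{34883}{z{\left(209,- 6 \left(v{\left(-5 \right)} - 6\right) \right)}} = \frac{16026}{-27846} + \frac{34883}{36} = 16026 \left(- \frac{1}{27846}\right) + 34883 \cdot \frac{1}{36} = - \frac{2671}{4641} + \frac{34883}{36} = \frac{53931949}{55692}$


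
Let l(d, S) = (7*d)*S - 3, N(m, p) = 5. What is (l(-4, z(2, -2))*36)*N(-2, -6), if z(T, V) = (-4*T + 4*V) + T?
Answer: 70020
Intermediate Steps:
z(T, V) = -3*T + 4*V
l(d, S) = -3 + 7*S*d (l(d, S) = 7*S*d - 3 = -3 + 7*S*d)
(l(-4, z(2, -2))*36)*N(-2, -6) = ((-3 + 7*(-3*2 + 4*(-2))*(-4))*36)*5 = ((-3 + 7*(-6 - 8)*(-4))*36)*5 = ((-3 + 7*(-14)*(-4))*36)*5 = ((-3 + 392)*36)*5 = (389*36)*5 = 14004*5 = 70020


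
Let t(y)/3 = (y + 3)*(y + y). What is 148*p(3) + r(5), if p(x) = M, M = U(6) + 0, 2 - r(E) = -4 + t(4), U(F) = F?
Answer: 726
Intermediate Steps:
t(y) = 6*y*(3 + y) (t(y) = 3*((y + 3)*(y + y)) = 3*((3 + y)*(2*y)) = 3*(2*y*(3 + y)) = 6*y*(3 + y))
r(E) = -162 (r(E) = 2 - (-4 + 6*4*(3 + 4)) = 2 - (-4 + 6*4*7) = 2 - (-4 + 168) = 2 - 1*164 = 2 - 164 = -162)
M = 6 (M = 6 + 0 = 6)
p(x) = 6
148*p(3) + r(5) = 148*6 - 162 = 888 - 162 = 726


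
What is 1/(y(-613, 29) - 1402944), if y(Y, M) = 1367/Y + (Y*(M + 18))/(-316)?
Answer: -193708/271744247181 ≈ -7.1283e-7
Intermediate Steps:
y(Y, M) = 1367/Y - Y*(18 + M)/316 (y(Y, M) = 1367/Y + (Y*(18 + M))*(-1/316) = 1367/Y - Y*(18 + M)/316)
1/(y(-613, 29) - 1402944) = 1/((1/316)*(431972 - 1*(-613)²*(18 + 29))/(-613) - 1402944) = 1/((1/316)*(-1/613)*(431972 - 1*375769*47) - 1402944) = 1/((1/316)*(-1/613)*(431972 - 17661143) - 1402944) = 1/((1/316)*(-1/613)*(-17229171) - 1402944) = 1/(17229171/193708 - 1402944) = 1/(-271744247181/193708) = -193708/271744247181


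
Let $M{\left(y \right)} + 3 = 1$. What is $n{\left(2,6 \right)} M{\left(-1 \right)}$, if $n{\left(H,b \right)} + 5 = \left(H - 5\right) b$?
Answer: $46$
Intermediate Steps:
$n{\left(H,b \right)} = -5 + b \left(-5 + H\right)$ ($n{\left(H,b \right)} = -5 + \left(H - 5\right) b = -5 + \left(-5 + H\right) b = -5 + b \left(-5 + H\right)$)
$M{\left(y \right)} = -2$ ($M{\left(y \right)} = -3 + 1 = -2$)
$n{\left(2,6 \right)} M{\left(-1 \right)} = \left(-5 - 30 + 2 \cdot 6\right) \left(-2\right) = \left(-5 - 30 + 12\right) \left(-2\right) = \left(-23\right) \left(-2\right) = 46$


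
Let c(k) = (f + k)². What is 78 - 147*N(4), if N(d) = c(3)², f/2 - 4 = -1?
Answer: -964389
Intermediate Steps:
f = 6 (f = 8 + 2*(-1) = 8 - 2 = 6)
c(k) = (6 + k)²
N(d) = 6561 (N(d) = ((6 + 3)²)² = (9²)² = 81² = 6561)
78 - 147*N(4) = 78 - 147*6561 = 78 - 964467 = -964389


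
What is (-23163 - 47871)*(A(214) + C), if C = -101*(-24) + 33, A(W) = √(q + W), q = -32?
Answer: -174530538 - 71034*√182 ≈ -1.7549e+8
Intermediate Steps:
A(W) = √(-32 + W)
C = 2457 (C = 2424 + 33 = 2457)
(-23163 - 47871)*(A(214) + C) = (-23163 - 47871)*(√(-32 + 214) + 2457) = -71034*(√182 + 2457) = -71034*(2457 + √182) = -174530538 - 71034*√182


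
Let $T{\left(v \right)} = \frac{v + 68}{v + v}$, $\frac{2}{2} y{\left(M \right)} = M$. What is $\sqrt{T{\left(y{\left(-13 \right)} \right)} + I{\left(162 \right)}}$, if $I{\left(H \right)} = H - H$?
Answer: $\frac{i \sqrt{1430}}{26} \approx 1.4544 i$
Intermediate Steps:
$y{\left(M \right)} = M$
$I{\left(H \right)} = 0$
$T{\left(v \right)} = \frac{68 + v}{2 v}$
$\sqrt{T{\left(y{\left(-13 \right)} \right)} + I{\left(162 \right)}} = \sqrt{\frac{68 - 13}{2 \left(-13\right)} + 0} = \sqrt{\frac{1}{2} \left(- \frac{1}{13}\right) 55 + 0} = \sqrt{- \frac{55}{26} + 0} = \sqrt{- \frac{55}{26}} = \frac{i \sqrt{1430}}{26}$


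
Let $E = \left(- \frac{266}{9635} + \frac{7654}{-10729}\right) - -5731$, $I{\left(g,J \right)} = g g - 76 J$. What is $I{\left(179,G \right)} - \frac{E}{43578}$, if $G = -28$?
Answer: $\frac{153924891559343369}{4504828467870} \approx 34169.0$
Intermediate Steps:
$I{\left(g,J \right)} = g^{2} - 76 J$
$E = \frac{592359306661}{103373915}$ ($E = \left(\left(-266\right) \frac{1}{9635} + 7654 \left(- \frac{1}{10729}\right)\right) + 5731 = \left(- \frac{266}{9635} - \frac{7654}{10729}\right) + 5731 = - \frac{76600204}{103373915} + 5731 = \frac{592359306661}{103373915} \approx 5730.3$)
$I{\left(179,G \right)} - \frac{E}{43578} = \left(179^{2} - -2128\right) - \frac{592359306661}{103373915 \cdot 43578} = \left(32041 + 2128\right) - \frac{592359306661}{103373915} \cdot \frac{1}{43578} = 34169 - \frac{592359306661}{4504828467870} = \frac{153924891559343369}{4504828467870}$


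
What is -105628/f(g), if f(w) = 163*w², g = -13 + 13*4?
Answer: -105628/247923 ≈ -0.42605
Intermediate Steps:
g = 39 (g = -13 + 52 = 39)
-105628/f(g) = -105628/(163*39²) = -105628/(163*1521) = -105628/247923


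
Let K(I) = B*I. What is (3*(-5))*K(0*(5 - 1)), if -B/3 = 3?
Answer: 0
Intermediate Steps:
B = -9 (B = -3*3 = -9)
K(I) = -9*I
(3*(-5))*K(0*(5 - 1)) = (3*(-5))*(-0*(5 - 1)) = -(-135)*0*4 = -(-135)*0 = -15*0 = 0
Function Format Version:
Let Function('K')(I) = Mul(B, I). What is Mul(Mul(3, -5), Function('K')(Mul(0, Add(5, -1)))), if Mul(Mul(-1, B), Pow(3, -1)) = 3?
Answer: 0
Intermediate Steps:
B = -9 (B = Mul(-3, 3) = -9)
Function('K')(I) = Mul(-9, I)
Mul(Mul(3, -5), Function('K')(Mul(0, Add(5, -1)))) = Mul(Mul(3, -5), Mul(-9, Mul(0, Add(5, -1)))) = Mul(-15, Mul(-9, Mul(0, 4))) = Mul(-15, Mul(-9, 0)) = Mul(-15, 0) = 0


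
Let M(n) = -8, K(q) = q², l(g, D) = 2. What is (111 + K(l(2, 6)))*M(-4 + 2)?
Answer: -920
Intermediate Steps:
(111 + K(l(2, 6)))*M(-4 + 2) = (111 + 2²)*(-8) = (111 + 4)*(-8) = 115*(-8) = -920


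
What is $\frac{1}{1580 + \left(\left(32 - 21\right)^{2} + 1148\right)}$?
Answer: $\frac{1}{2849} \approx 0.000351$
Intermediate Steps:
$\frac{1}{1580 + \left(\left(32 - 21\right)^{2} + 1148\right)} = \frac{1}{1580 + \left(11^{2} + 1148\right)} = \frac{1}{1580 + \left(121 + 1148\right)} = \frac{1}{1580 + 1269} = \frac{1}{2849}$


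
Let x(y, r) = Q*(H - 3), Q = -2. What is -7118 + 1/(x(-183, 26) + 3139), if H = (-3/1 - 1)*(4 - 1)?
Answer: -22556941/3169 ≈ -7118.0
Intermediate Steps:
H = -12 (H = (-3*1 - 1)*3 = (-3 - 1)*3 = -4*3 = -12)
x(y, r) = 30 (x(y, r) = -2*(-12 - 3) = -2*(-15) = 30)
-7118 + 1/(x(-183, 26) + 3139) = -7118 + 1/(30 + 3139) = -7118 + 1/3169 = -22556941/3169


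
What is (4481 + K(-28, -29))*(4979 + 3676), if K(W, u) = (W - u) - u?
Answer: 39042705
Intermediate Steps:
K(W, u) = W - 2*u
(4481 + K(-28, -29))*(4979 + 3676) = (4481 + (-28 - 2*(-29)))*(4979 + 3676) = (4481 + (-28 + 58))*8655 = (4481 + 30)*8655 = 4511*8655 = 39042705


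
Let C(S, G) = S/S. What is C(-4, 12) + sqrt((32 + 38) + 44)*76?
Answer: 1 + 76*sqrt(114) ≈ 812.46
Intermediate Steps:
C(S, G) = 1
C(-4, 12) + sqrt((32 + 38) + 44)*76 = 1 + sqrt((32 + 38) + 44)*76 = 1 + sqrt(70 + 44)*76 = 1 + sqrt(114)*76 = 1 + 76*sqrt(114)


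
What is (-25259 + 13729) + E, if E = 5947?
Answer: -5583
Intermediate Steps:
(-25259 + 13729) + E = (-25259 + 13729) + 5947 = -11530 + 5947 = -5583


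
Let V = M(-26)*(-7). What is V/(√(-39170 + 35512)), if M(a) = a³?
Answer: -61516*I*√3658/1829 ≈ -2034.2*I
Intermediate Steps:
V = 123032 (V = (-26)³*(-7) = -17576*(-7) = 123032)
V/(√(-39170 + 35512)) = 123032/(√(-39170 + 35512)) = 123032/(√(-3658)) = 123032/((I*√3658)) = 123032*(-I*√3658/3658) = -61516*I*√3658/1829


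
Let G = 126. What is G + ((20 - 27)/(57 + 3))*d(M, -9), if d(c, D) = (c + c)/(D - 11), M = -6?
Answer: 12593/100 ≈ 125.93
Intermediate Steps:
d(c, D) = 2*c/(-11 + D) (d(c, D) = (2*c)/(-11 + D) = 2*c/(-11 + D))
G + ((20 - 27)/(57 + 3))*d(M, -9) = 126 + ((20 - 27)/(57 + 3))*(2*(-6)/(-11 - 9)) = 126 + (-7/60)*(2*(-6)/(-20)) = 126 + (-7*1/60)*(2*(-6)*(-1/20)) = 126 - 7/60*⅗ = 126 - 7/100 = 12593/100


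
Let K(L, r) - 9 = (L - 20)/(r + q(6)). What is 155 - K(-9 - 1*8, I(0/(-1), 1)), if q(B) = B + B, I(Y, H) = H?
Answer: 1935/13 ≈ 148.85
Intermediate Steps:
q(B) = 2*B
K(L, r) = 9 + (-20 + L)/(12 + r) (K(L, r) = 9 + (L - 20)/(r + 2*6) = 9 + (-20 + L)/(r + 12) = 9 + (-20 + L)/(12 + r))
155 - K(-9 - 1*8, I(0/(-1), 1)) = 155 - (88 + (-9 - 1*8) + 9*1)/(12 + 1) = 155 - (88 + (-9 - 8) + 9)/13 = 155 - (88 - 17 + 9)/13 = 155 - 80/13 = 1935/13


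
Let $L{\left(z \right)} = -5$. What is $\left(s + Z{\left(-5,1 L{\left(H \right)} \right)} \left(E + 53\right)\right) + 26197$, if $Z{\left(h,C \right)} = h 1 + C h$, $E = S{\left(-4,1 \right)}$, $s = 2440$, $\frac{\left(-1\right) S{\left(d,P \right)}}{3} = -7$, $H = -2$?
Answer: $30117$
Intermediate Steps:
$S{\left(d,P \right)} = 21$ ($S{\left(d,P \right)} = \left(-3\right) \left(-7\right) = 21$)
$E = 21$
$Z{\left(h,C \right)} = h + C h$
$\left(s + Z{\left(-5,1 L{\left(H \right)} \right)} \left(E + 53\right)\right) + 26197 = \left(2440 + - 5 \left(1 + 1 \left(-5\right)\right) \left(21 + 53\right)\right) + 26197 = \left(2440 + - 5 \left(1 - 5\right) 74\right) + 26197 = \left(2440 + \left(-5\right) \left(-4\right) 74\right) + 26197 = \left(2440 + 20 \cdot 74\right) + 26197 = \left(2440 + 1480\right) + 26197 = 3920 + 26197 = 30117$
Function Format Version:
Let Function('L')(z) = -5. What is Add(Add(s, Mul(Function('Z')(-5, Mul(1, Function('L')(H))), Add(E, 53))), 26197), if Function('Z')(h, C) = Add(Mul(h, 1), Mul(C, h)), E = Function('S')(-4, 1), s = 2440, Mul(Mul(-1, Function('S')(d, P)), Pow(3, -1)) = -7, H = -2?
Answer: 30117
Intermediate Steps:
Function('S')(d, P) = 21 (Function('S')(d, P) = Mul(-3, -7) = 21)
E = 21
Function('Z')(h, C) = Add(h, Mul(C, h))
Add(Add(s, Mul(Function('Z')(-5, Mul(1, Function('L')(H))), Add(E, 53))), 26197) = Add(Add(2440, Mul(Mul(-5, Add(1, Mul(1, -5))), Add(21, 53))), 26197) = Add(Add(2440, Mul(Mul(-5, Add(1, -5)), 74)), 26197) = Add(Add(2440, Mul(Mul(-5, -4), 74)), 26197) = Add(Add(2440, Mul(20, 74)), 26197) = Add(Add(2440, 1480), 26197) = Add(3920, 26197) = 30117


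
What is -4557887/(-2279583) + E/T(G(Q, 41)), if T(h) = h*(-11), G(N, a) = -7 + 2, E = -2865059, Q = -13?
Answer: -6530889106612/125377065 ≈ -52090.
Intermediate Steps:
G(N, a) = -5
T(h) = -11*h
-4557887/(-2279583) + E/T(G(Q, 41)) = -4557887/(-2279583) - 2865059/((-11*(-5))) = -4557887*(-1/2279583) - 2865059/55 = 4557887/2279583 - 2865059*1/55 = 4557887/2279583 - 2865059/55 = -6530889106612/125377065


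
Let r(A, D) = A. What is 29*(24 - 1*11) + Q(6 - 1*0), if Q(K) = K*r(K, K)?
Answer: 413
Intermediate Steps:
Q(K) = K² (Q(K) = K*K = K²)
29*(24 - 1*11) + Q(6 - 1*0) = 29*(24 - 1*11) + (6 - 1*0)² = 29*(24 - 11) + (6 + 0)² = 29*13 + 6² = 377 + 36 = 413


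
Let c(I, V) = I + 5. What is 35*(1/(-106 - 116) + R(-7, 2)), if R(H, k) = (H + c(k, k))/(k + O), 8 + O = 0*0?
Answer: -35/222 ≈ -0.15766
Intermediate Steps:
c(I, V) = 5 + I
O = -8 (O = -8 + 0*0 = -8 + 0 = -8)
R(H, k) = (5 + H + k)/(-8 + k) (R(H, k) = (H + (5 + k))/(k - 8) = (5 + H + k)/(-8 + k))
35*(1/(-106 - 116) + R(-7, 2)) = 35*(1/(-106 - 116) + (5 - 7 + 2)/(-8 + 2)) = 35*(1/(-222) + 0/(-6)) = 35*(-1/222 - ⅙*0) = 35*(-1/222 + 0) = 35*(-1/222) = -35/222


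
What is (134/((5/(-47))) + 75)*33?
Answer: -195459/5 ≈ -39092.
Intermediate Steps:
(134/((5/(-47))) + 75)*33 = (134/((5*(-1/47))) + 75)*33 = (134/(-5/47) + 75)*33 = (134*(-47/5) + 75)*33 = (-6298/5 + 75)*33 = -5923/5*33 = -195459/5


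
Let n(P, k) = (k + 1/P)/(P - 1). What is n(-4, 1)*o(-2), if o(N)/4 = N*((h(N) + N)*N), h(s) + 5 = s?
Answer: 108/5 ≈ 21.600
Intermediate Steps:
h(s) = -5 + s
n(P, k) = (k + 1/P)/(-1 + P)
o(N) = 4*N²*(-5 + 2*N) (o(N) = 4*(N*(((-5 + N) + N)*N)) = 4*(N*((-5 + 2*N)*N)) = 4*(N*(N*(-5 + 2*N))) = 4*(N²*(-5 + 2*N)) = 4*N²*(-5 + 2*N))
n(-4, 1)*o(-2) = ((1 - 4*1)/((-4)*(-1 - 4)))*((-2)²*(-20 + 8*(-2))) = (-¼*(1 - 4)/(-5))*(4*(-20 - 16)) = (-¼*(-⅕)*(-3))*(4*(-36)) = -3/20*(-144) = 108/5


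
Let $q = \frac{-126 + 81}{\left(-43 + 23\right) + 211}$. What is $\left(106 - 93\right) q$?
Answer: $- \frac{585}{191} \approx -3.0628$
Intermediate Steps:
$q = - \frac{45}{191}$ ($q = - \frac{45}{-20 + 211} = - \frac{45}{191} \approx -0.2356$)
$\left(106 - 93\right) q = \left(106 - 93\right) \left(- \frac{45}{191}\right) = 13 \left(- \frac{45}{191}\right) = - \frac{585}{191}$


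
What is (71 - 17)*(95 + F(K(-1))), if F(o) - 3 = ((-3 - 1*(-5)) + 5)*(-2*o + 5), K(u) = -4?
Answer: 10206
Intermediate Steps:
F(o) = 38 - 14*o (F(o) = 3 + ((-3 - 1*(-5)) + 5)*(-2*o + 5) = 3 + ((-3 + 5) + 5)*(5 - 2*o) = 3 + (2 + 5)*(5 - 2*o) = 3 + 7*(5 - 2*o) = 3 + (35 - 14*o) = 38 - 14*o)
(71 - 17)*(95 + F(K(-1))) = (71 - 17)*(95 + (38 - 14*(-4))) = 54*(95 + (38 + 56)) = 54*(95 + 94) = 54*189 = 10206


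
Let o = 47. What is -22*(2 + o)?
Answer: -1078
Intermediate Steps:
-22*(2 + o) = -22*(2 + 47) = -22*49 = -1078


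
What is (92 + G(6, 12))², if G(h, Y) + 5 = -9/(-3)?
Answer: 8100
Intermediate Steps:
G(h, Y) = -2 (G(h, Y) = -5 - 9/(-3) = -5 - 9*(-⅓) = -5 + 3 = -2)
(92 + G(6, 12))² = (92 - 2)² = 90² = 8100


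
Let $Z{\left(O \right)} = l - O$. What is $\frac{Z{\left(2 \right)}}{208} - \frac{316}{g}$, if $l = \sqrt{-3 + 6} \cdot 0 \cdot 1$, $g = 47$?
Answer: $- \frac{32911}{4888} \approx -6.733$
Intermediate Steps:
$l = 0$ ($l = \sqrt{3} \cdot 0 \cdot 1 = 0 \cdot 1 = 0$)
$Z{\left(O \right)} = - O$ ($Z{\left(O \right)} = 0 - O = - O$)
$\frac{Z{\left(2 \right)}}{208} - \frac{316}{g} = \frac{\left(-1\right) 2}{208} - \frac{316}{47} = \left(-2\right) \frac{1}{208} - \frac{316}{47} = - \frac{1}{104} - \frac{316}{47} = - \frac{32911}{4888}$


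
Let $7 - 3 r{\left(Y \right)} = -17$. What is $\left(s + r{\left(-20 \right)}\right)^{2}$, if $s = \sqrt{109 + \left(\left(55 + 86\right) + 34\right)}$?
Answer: $348 + 32 \sqrt{71} \approx 617.64$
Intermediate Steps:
$r{\left(Y \right)} = 8$ ($r{\left(Y \right)} = \frac{7}{3} - - \frac{17}{3} = \frac{7}{3} + \frac{17}{3} = 8$)
$s = 2 \sqrt{71}$ ($s = \sqrt{109 + \left(141 + 34\right)} = \sqrt{109 + 175} = \sqrt{284} = 2 \sqrt{71} \approx 16.852$)
$\left(s + r{\left(-20 \right)}\right)^{2} = \left(2 \sqrt{71} + 8\right)^{2} = \left(8 + 2 \sqrt{71}\right)^{2}$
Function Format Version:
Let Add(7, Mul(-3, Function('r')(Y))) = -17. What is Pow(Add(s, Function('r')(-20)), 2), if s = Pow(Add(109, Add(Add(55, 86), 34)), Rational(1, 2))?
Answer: Add(348, Mul(32, Pow(71, Rational(1, 2)))) ≈ 617.64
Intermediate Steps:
Function('r')(Y) = 8 (Function('r')(Y) = Add(Rational(7, 3), Mul(Rational(-1, 3), -17)) = Add(Rational(7, 3), Rational(17, 3)) = 8)
s = Mul(2, Pow(71, Rational(1, 2))) (s = Pow(Add(109, Add(141, 34)), Rational(1, 2)) = Pow(Add(109, 175), Rational(1, 2)) = Pow(284, Rational(1, 2)) = Mul(2, Pow(71, Rational(1, 2))) ≈ 16.852)
Pow(Add(s, Function('r')(-20)), 2) = Pow(Add(Mul(2, Pow(71, Rational(1, 2))), 8), 2) = Pow(Add(8, Mul(2, Pow(71, Rational(1, 2)))), 2)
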